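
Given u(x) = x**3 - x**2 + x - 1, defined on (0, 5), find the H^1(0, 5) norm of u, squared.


||u||_{H^1}^2 = 240010/21

The H^1 norm (squared) on an interval (0, L) is
  ||u||_{H^1}^2 = ∫_0^L u(x)^2 dx + ∫_0^L u'(x)^2 dx.
Compute u'(x) = 3*x**2 - 2*x + 1.
Then u(x)^2 = x**6 - 2*x**5 + 3*x**4 - 4*x**3 + 3*x**2 - 2*x + 1 and u'(x)^2 = 9*x**4 - 12*x**3 + 10*x**2 - 4*x + 1.
Integrate each monomial from 0 to 5 using ∫_0^5 c·x^n dx = c·5^(n+1)/(n+1):
  ∫_0^5 u(x)^2 dx = ∫_0^5 (x^6 - 2*x^5 + 3*x^4 - 4*x^3 + 3*x^2 - 2*x + 1) dx. Term by term:
    ∫_0^5 x^6 dx = 78125/7;  ∫_0^5 -2*x^5 dx = -15625/3;  ∫_0^5 3*x^4 dx = 1875;
    ∫_0^5 -4*x^3 dx = -625;  ∫_0^5 3*x^2 dx = 125;  ∫_0^5 -2*x dx = -25;
    ∫_0^5 1 dx = 5.
  Sum: 78125/7 − 15625/3 + 1875 − 625 + 125 − 25 + 5 = 153455/21.
  ∫_0^5 u'(x)^2 dx = ∫_0^5 (9*x^4 - 12*x^3 + 10*x^2 - 4*x + 1) dx. Term by term:
    ∫_0^5 9*x^4 dx = 5625;  ∫_0^5 -12*x^3 dx = -1875;  ∫_0^5 10*x^2 dx = 1250/3;
    ∫_0^5 -4*x dx = -50;  ∫_0^5 1 dx = 5.
  Sum: 5625 − 1875 + 1250/3 − 50 + 5 = 12365/3.
Adding: ||u||_{H^1}^2 = 153455/21 + 12365/3 = 240010/21.


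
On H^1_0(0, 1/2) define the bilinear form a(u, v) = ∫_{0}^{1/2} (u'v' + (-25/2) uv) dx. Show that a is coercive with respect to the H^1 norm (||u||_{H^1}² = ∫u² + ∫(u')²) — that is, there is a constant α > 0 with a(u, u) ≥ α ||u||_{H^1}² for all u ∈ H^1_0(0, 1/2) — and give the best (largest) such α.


α = (-25 + 8*π^2)/(2*(1 + 4*π^2))

Coercivity of a(·,·) on H^1_0(0, 1/2) means a(u, u) ≥ α ||u||_{H^1}² for every u ∈ H^1_0.
The interval has length L = 1/2, and Poincaré/coercivity depend only on L. Here a(u, u) = ∫(u')² + (-25/2)·∫u².
Here c = -25/2 < 0 with |c| < (π/L)² = 4*π^2, so coercivity still holds. The condition a(u,u) ≥ α||u||_{H^1}² reads (1−α)∫(u')² ≥ (α−c)∫u². Any admissible α is ≤ 1 (rapidly oscillating u have ∫u²/∫(u')² → 0), and α = 1 would force 0 ≥ (1−c)∫u², impossible since c < 1; so 1−α > 0. By the sharp Poincaré inequality on H^1_0 of an interval of length L, ∫(u')² ≥ (π/L)²∫u² with equality for the first sine mode sin(π(x−x₀)/L) (x₀ the left endpoint), so the inequality holds for all u iff (1−α)(π/L)² ≥ α − c, i.e. α ≤ ((π/L)² + c)/((π/L)² + 1) = (1 + c(L/π)²)/(1 + (L/π)²). (Direct route, valid since c ≤ 0: Poincaré gives c∫u² ≥ c(L/π)²∫(u')², so a(u,u) ≥ (1 + c(L/π)²)∫(u')², while ||u||_{H^1}² ≤ (1 + (L/π)²)∫(u')²; dividing yields the same α.) With (π/L)² = 4*π^2 and c = -25/2, the largest admissible constant is α = ((π/L)² + c)/((π/L)² + 1).
Simplifying, α = (-25 + 8*π^2)/(2*(1 + 4*π^2)).


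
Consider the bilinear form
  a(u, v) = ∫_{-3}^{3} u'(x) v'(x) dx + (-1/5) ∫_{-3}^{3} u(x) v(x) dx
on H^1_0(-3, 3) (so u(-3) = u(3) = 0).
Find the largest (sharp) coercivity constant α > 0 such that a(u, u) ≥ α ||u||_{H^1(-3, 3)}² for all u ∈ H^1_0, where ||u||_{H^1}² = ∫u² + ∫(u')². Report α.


α = (-36/5 + π^2)/(π^2 + 36)

Coercivity of a(·,·) on H^1_0(-3, 3) means a(u, u) ≥ α ||u||_{H^1}² for every u ∈ H^1_0.
The interval has length L = 6, and Poincaré/coercivity depend only on L. Here a(u, u) = ∫(u')² + (-1/5)·∫u².
Here c = -1/5 < 0 with |c| < (π/L)² = π^2/36, so coercivity still holds. The condition a(u,u) ≥ α||u||_{H^1}² reads (1−α)∫(u')² ≥ (α−c)∫u². Any admissible α is ≤ 1 (rapidly oscillating u have ∫u²/∫(u')² → 0), and α = 1 would force 0 ≥ (1−c)∫u², impossible since c < 1; so 1−α > 0. By the sharp Poincaré inequality on H^1_0 of an interval of length L, ∫(u')² ≥ (π/L)²∫u² with equality for the first sine mode sin(π(x−x₀)/L) (x₀ the left endpoint), so the inequality holds for all u iff (1−α)(π/L)² ≥ α − c, i.e. α ≤ ((π/L)² + c)/((π/L)² + 1) = (1 + c(L/π)²)/(1 + (L/π)²). (Direct route, valid since c ≤ 0: Poincaré gives c∫u² ≥ c(L/π)²∫(u')², so a(u,u) ≥ (1 + c(L/π)²)∫(u')², while ||u||_{H^1}² ≤ (1 + (L/π)²)∫(u')²; dividing yields the same α.) With (π/L)² = π^2/36 and c = -1/5, the largest admissible constant is α = ((π/L)² + c)/((π/L)² + 1).
Simplifying, α = (-36/5 + π^2)/(π^2 + 36).


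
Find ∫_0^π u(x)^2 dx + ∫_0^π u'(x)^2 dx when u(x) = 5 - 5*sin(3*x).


||u||_{H^1(0,π)}^2 = -100/3 + 150*π

u'(x) = -15*cos(3*x).
Expand u² and (u')² and integrate term by term on (0, π), using: for integers n ≥ 1, ∫_0^π sin²(nx) dx = ∫_0^π cos²(nx) dx = π/2; for n ≠ n', ∫_0^π sin(nx)sin(n'x) dx = ∫_0^π cos(nx)cos(n'x) dx = 0; and by product-to-sum, ∫_0^π sin(nx)cos(n'x) dx = ½∫_0^π [sin((n+n')x) + sin((n−n')x)] dx, which is 0 when n+n' is even and 2n/(n²−n'²) when n+n' is odd (it need not vanish on (0, π)). For the constant mode: ∫_0^π 1 dx = π, ∫_0^π cos(nx) dx = 0, ∫_0^π sin(nx) dx = (1−(−1)^n)/n.
  u² squared terms: (5)²·∫1 dx = 25·π = 25*π;  (-5)²·∫sin(3x)² dx = 25·π/2 = 25*π/2.
  u² cross terms: 2·(5)·(-5)·∫1·sin(3x) dx = -50·(2/3) = -100/3.
  So ∫_0^π u² dx = 25*π + 25*π/2 − 100/3 = -100/3 + 75*π/2.
  (u')² squared terms: (-15)²·∫cos(3x)² dx = 225·π/2 = 225*π/2.
  So ∫_0^π (u')² dx = 225*π/2.
||u||_{H^1}^2 = (-100/3 + 75*π/2) + (225*π/2) = -100/3 + 150*π.


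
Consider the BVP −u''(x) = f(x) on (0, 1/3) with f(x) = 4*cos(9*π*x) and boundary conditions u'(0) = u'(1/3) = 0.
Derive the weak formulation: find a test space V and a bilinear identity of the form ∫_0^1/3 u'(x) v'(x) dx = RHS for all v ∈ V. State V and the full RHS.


V = H^1(0, 1/3) (no boundary constraint on v; u is determined up to an additive constant); weak form: ∫_0^1/3 u'v' dx = ∫_0^1/3 (4*cos(9*π*x)) v dx for all v ∈ V.

Multiply both sides by a test function v and integrate from 0 to 1/3:
  ∫_0^1/3 −u''(x) v(x) dx = ∫_0^1/3 f(x) v(x) dx.
Integrate the LHS by parts once:
  ∫_0^1/3 −u'' v dx = −[u'(x) v(x)]_0^1/3 + ∫_0^1/3 u'(x) v'(x) dx.
Thus ∫_0^1/3 u'(x) v'(x) dx = ∫_0^1/3 f(x) v(x) dx + [u'(x) v(x)]_0^1/3.
Choose V so that boundary terms are either known or forced to vanish.
u has homogeneous Neumann: u'(0) = u'(1/3) = 0. So [u' v]_0^1/3 = 0·v(1/3) − 0·v(0) = 0 for any v; take V = H^1(0, 1/3).
Weak formulation: find u (satisfying any essential BC) such that ∫_0^1/3 u'(x) v'(x) dx = ∫_0^1/3 f v dx for all v ∈ V (homogeneous Neumann, so boundary terms vanish).
Substituting f(x) = 4*cos(9*π*x), the right-hand side is ∫_0^1/3 (4*cos(9*π*x)) v dx.
Compatibility check (pure Neumann): taking v ≡ 1 ∈ V gives 0 = ∫_0^1/3 f dx + (0) − (0), i.e. ∫_0^1/3 f dx must equal u'(0) − u'(1/3) = 0. Indeed ∫_0^1/3 (4*cos(9*π*x)) dx = 0, so the data are compatible. The solution is then unique only up to an additive constant (fix it e.g. by requiring ∫_0^1/3 u dx = 0).


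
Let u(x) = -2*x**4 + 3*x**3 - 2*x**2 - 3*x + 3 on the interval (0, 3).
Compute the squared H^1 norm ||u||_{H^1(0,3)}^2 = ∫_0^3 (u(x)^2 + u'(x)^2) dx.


||u||_{H^1}^2 = 431694/35

The H^1 norm (squared) on an interval (0, L) is
  ||u||_{H^1}^2 = ∫_0^L u(x)^2 dx + ∫_0^L u'(x)^2 dx.
Compute u'(x) = -8*x**3 + 9*x**2 - 4*x - 3.
Then u(x)^2 = 4*x**8 - 12*x**7 + 17*x**6 - 26*x**4 + 30*x**3 - 3*x**2 - 18*x + 9 and u'(x)^2 = 64*x**6 - 144*x**5 + 145*x**4 - 24*x**3 - 38*x**2 + 24*x + 9.
Integrate each monomial from 0 to 3 using ∫_0^3 c·x^n dx = c·3^(n+1)/(n+1):
  ∫_0^3 u(x)^2 dx = ∫_0^3 (4*x^8 - 12*x^7 + 17*x^6 - 26*x^4 + 30*x^3 - 3*x^2 - 18*x + 9) dx. Term by term:
    ∫_0^3 4*x^8 dx = 8748;  ∫_0^3 -12*x^7 dx = -19683/2;  ∫_0^3 17*x^6 dx = 37179/7;
    ∫_0^3 -26*x^4 dx = -6318/5;  ∫_0^3 30*x^3 dx = 1215/2;  ∫_0^3 -3*x^2 dx = -27;
    ∫_0^3 -18*x dx = -81;  ∫_0^3 9 dx = 27.
  Sum: 8748 − 19683/2 + 37179/7 − 6318/5 + 1215/2 − 27 − 81 + 27 = 121824/35.
  ∫_0^3 u'(x)^2 dx = ∫_0^3 (64*x^6 - 144*x^5 + 145*x^4 - 24*x^3 - 38*x^2 + 24*x + 9) dx. Term by term:
    ∫_0^3 64*x^6 dx = 139968/7;  ∫_0^3 -144*x^5 dx = -17496;  ∫_0^3 145*x^4 dx = 7047;
    ∫_0^3 -24*x^3 dx = -486;  ∫_0^3 -38*x^2 dx = -342;  ∫_0^3 24*x dx = 108;
    ∫_0^3 9 dx = 27.
  Sum: 139968/7 − 17496 + 7047 − 486 − 342 + 108 + 27 = 61974/7.
Adding: ||u||_{H^1}^2 = 121824/35 + 61974/7 = 431694/35.


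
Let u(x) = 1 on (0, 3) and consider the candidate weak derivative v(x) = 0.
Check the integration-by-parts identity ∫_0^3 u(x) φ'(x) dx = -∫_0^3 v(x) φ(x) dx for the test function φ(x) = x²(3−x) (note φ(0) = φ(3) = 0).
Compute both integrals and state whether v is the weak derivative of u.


LHS = 0, RHS = 0. Yes, v = u' weakly.

u(x) = 1, classical derivative u'(x) = 0.
φ(x) = x²(3−x), so φ'(x) = 3*x*(2 - x).
Note φ(0) = φ(3) = 0, so the boundary term u·φ vanishes.
LHS = ∫_0^3 u(x) φ'(x) dx = ∫_0^3 (-3*x^2 + 6*x) dx. Term by term:
  ∫_0^3 -3*x^2 dx = -27;  ∫_0^3 6*x dx = 27.
Sum: -27 + 27 = 0.
So LHS = 0.
∫_0^3 v(x) φ(x) dx = ∫_0^3 (0) dx. Term by term:
  ∫_0^3 0 dx = 0.
So RHS = -∫_0^3 v(x) φ(x) dx = 0.
LHS = RHS, so the identity holds for this test φ.
Moreover u is smooth here and v(x) = u'(x) = 0 pointwise, so the identity holds for every test function. Hence v is the weak derivative of u.


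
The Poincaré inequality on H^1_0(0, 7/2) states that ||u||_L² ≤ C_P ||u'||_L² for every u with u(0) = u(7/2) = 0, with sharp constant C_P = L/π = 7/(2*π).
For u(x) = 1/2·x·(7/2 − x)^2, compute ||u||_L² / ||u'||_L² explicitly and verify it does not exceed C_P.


||u||_L² / ||u'||_L² = sqrt(14)/4 < C_P = 7/(2*π).

u(x) = 1/2·x·(7/2 − x)^2, so u'(x) = (2*x - 7)*(6*x - 7)/8.
u(x) = 1/2·x·(7/2 − x)^2 vanishes at x = 0 and x = 7/2, so u ∈ H^1_0(0, 7/2). Differentiate via the product rule and integrate the resulting polynomials term by term.
  ∫_0^7/2 u² dx = ∫_0^7/2 (x^6/4 - 7*x^5/2 + 147*x^4/8 - 343*x^3/8 + 2401*x^2/64) dx. Term by term:
    ∫_0^7/2 x^6/4 dx = 117649/512;  ∫_0^7/2 -7*x^5/2 dx = -823543/768;  ∫_0^7/2 147*x^4/8 dx = 2470629/1280;
    ∫_0^7/2 -343*x^3/8 dx = -823543/512;  ∫_0^7/2 2401*x^2/64 dx = 823543/1536.
  Sum: 117649/512 − 823543/768 + 2470629/1280 − 823543/512 + 823543/1536 = 117649/7680.
  ∫_0^7/2 (u')² dx = ∫_0^7/2 (9*x^4/4 - 21*x^3 + 539*x^2/8 - 343*x/4 + 2401/64) dx. Term by term:
    ∫_0^7/2 9*x^4/4 dx = 151263/640;  ∫_0^7/2 -21*x^3 dx = -50421/64;  ∫_0^7/2 539*x^2/8 dx = 184877/192;
    ∫_0^7/2 -343*x/4 dx = -16807/32;  ∫_0^7/2 2401/64 dx = 16807/128.
  Sum: 151263/640 − 50421/64 + 184877/192 − 16807/32 + 16807/128 = 16807/960.
∫_0^7/2 u² dx = 117649/7680, so ||u||_L² = 343*sqrt(30)/480.
∫_0^7/2 (u')² dx = 16807/960, so ||u'||_L² = 49*sqrt(105)/120.
Ratio ||u||_L² / ||u'||_L² = sqrt(14)/4.
Sharp Poincaré constant on H^1_0(0, 7/2) is C_P = L/π = 7/(2*π), achieved by sin(2*π/7·x).
A polynomial bump cannot attain the sharp Poincaré constant (only the first sine eigenfunction does), so the ratio is strictly less than C_P, consistent with ||u||_L² ≤ C_P ||u'||_L².


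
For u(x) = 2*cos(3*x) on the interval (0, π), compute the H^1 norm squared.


||u||_{H^1(0,π)}^2 = 20*π

u'(x) = -6*sin(3*x).
Expand u² and (u')² and integrate term by term on (0, π), using: for integers n ≥ 1, ∫_0^π sin²(nx) dx = ∫_0^π cos²(nx) dx = π/2; for n ≠ n', ∫_0^π sin(nx)sin(n'x) dx = ∫_0^π cos(nx)cos(n'x) dx = 0; and by product-to-sum, ∫_0^π sin(nx)cos(n'x) dx = ½∫_0^π [sin((n+n')x) + sin((n−n')x)] dx, which is 0 when n+n' is even and 2n/(n²−n'²) when n+n' is odd (it need not vanish on (0, π)).
  u² squared terms: (2)²·∫cos(3x)² dx = 4·π/2 = 2*π.
  So ∫_0^π u² dx = 2*π.
  (u')² squared terms: (-6)²·∫sin(3x)² dx = 36·π/2 = 18*π.
  So ∫_0^π (u')² dx = 18*π.
||u||_{H^1}^2 = (2*π) + (18*π) = 20*π.


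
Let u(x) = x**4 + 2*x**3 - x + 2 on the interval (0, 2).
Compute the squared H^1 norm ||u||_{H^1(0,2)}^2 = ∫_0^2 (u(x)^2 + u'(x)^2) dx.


||u||_{H^1}^2 = 391966/315

The H^1 norm (squared) on an interval (0, L) is
  ||u||_{H^1}^2 = ∫_0^L u(x)^2 dx + ∫_0^L u'(x)^2 dx.
Compute u'(x) = 4*x**3 + 6*x**2 - 1.
Then u(x)^2 = x**8 + 4*x**7 + 4*x**6 - 2*x**5 + 8*x**3 + x**2 - 4*x + 4 and u'(x)^2 = 16*x**6 + 48*x**5 + 36*x**4 - 8*x**3 - 12*x**2 + 1.
Integrate each monomial from 0 to 2 using ∫_0^2 c·x^n dx = c·2^(n+1)/(n+1):
  ∫_0^2 u(x)^2 dx = ∫_0^2 (x^8 + 4*x^7 + 4*x^6 - 2*x^5 + 8*x^3 + x^2 - 4*x + 4) dx. Term by term:
    ∫_0^2 x^8 dx = 512/9;  ∫_0^2 4*x^7 dx = 128;  ∫_0^2 4*x^6 dx = 512/7;
    ∫_0^2 -2*x^5 dx = -64/3;  ∫_0^2 8*x^3 dx = 32;  ∫_0^2 x^2 dx = 8/3;
    ∫_0^2 -4*x dx = -8;  ∫_0^2 4 dx = 8.
  Sum: 512/9 + 128 + 512/7 − 64/3 + 32 + 8/3 − 8 + 8 = 17096/63.
  ∫_0^2 u'(x)^2 dx = ∫_0^2 (16*x^6 + 48*x^5 + 36*x^4 - 8*x^3 - 12*x^2 + 1) dx. Term by term:
    ∫_0^2 16*x^6 dx = 2048/7;  ∫_0^2 48*x^5 dx = 512;  ∫_0^2 36*x^4 dx = 1152/5;
    ∫_0^2 -8*x^3 dx = -32;  ∫_0^2 -12*x^2 dx = -32;  ∫_0^2 1 dx = 2.
  Sum: 2048/7 + 512 + 1152/5 − 32 − 32 + 2 = 34054/35.
Adding: ||u||_{H^1}^2 = 17096/63 + 34054/35 = 391966/315.


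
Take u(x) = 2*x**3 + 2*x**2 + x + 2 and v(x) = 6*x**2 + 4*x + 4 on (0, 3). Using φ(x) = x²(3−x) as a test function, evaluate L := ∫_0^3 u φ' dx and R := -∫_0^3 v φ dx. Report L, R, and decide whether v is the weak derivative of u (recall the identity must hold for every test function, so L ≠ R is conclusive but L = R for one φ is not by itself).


LHS = -4023/20, RHS = -1107/5. No, v is not the weak derivative of u.

u(x) = 2*x**3 + 2*x**2 + x + 2, classical derivative u'(x) = 6*x**2 + 4*x + 1.
φ(x) = x²(3−x), so φ'(x) = 3*x*(2 - x).
Note φ(0) = φ(3) = 0, so the boundary term u·φ vanishes.
LHS = ∫_0^3 u(x) φ'(x) dx = ∫_0^3 (-6*x^5 + 6*x^4 + 9*x^3 + 12*x) dx. Term by term:
  ∫_0^3 -6*x^5 dx = -729;  ∫_0^3 6*x^4 dx = 1458/5;  ∫_0^3 9*x^3 dx = 729/4;
  ∫_0^3 12*x dx = 54.
Sum: -729 + 1458/5 + 729/4 + 54 = -4023/20.
So LHS = -4023/20.
∫_0^3 v(x) φ(x) dx = ∫_0^3 (-6*x^5 + 14*x^4 + 8*x^3 + 12*x^2) dx. Term by term:
  ∫_0^3 -6*x^5 dx = -729;  ∫_0^3 14*x^4 dx = 3402/5;  ∫_0^3 8*x^3 dx = 162;
  ∫_0^3 12*x^2 dx = 108.
Sum: -729 + 3402/5 + 162 + 108 = 1107/5.
So RHS = -∫_0^3 v(x) φ(x) dx = -1107/5.
LHS − RHS = 81/4 ≠ 0, so the identity fails.
(For a valid weak derivative the identity must hold for EVERY test function, in particular this one. The failure shows v is NOT the weak derivative of u.)
Correct weak derivative would be u'(x) = 6*x**2 + 4*x + 1.


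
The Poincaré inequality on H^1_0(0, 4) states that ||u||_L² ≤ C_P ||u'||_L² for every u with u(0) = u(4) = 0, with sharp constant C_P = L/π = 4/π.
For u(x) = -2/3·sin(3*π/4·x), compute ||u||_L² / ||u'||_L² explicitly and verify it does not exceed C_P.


||u||_L² / ||u'||_L² = 4/(3*π) < C_P = 4/π.

u(x) = -2/3·sin(3*π/4·x), so u'(x) = -π*cos(3*π*x/4)/2.
Writing u(x) = A·sin(kπx/L) with A = -2/3 and k = 3, use ∫_0^L sin²(kπx/L) dx = L/2 and ∫_0^L cos²(kπx/L) dx = L/2.
u² = 4/9·sin²(3*π/4·x) and (u')² = π^2/4·cos²(3*π/4·x), and each of sin², cos² integrates to L/2 = 2 over (0, 4).
∫_0^4 u² dx = 8/9, so ||u||_L² = 2*sqrt(2)/3.
∫_0^4 (u')² dx = π^2/2, so ||u'||_L² = sqrt(2)*π/2.
Ratio ||u||_L² / ||u'||_L² = 4/(3*π).
Sharp Poincaré constant on H^1_0(0, 4) is C_P = L/π = 4/π, achieved by sin(π/4·x).
This is the k = 3 harmonic; the ratio L/(kπ) is strictly less than C_P = L/π, consistent with the sharp inequality ||u||_L² ≤ C_P ||u'||_L².


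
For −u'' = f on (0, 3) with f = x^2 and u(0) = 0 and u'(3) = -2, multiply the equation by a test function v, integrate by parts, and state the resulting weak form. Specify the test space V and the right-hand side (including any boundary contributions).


V = {v ∈ H^1(0, 3) : v(0) = 0} (test functions vanish at x = 0 where u is specified); weak form: ∫_0^3 u'v' dx = ∫_0^3 (x^2) v dx − 2·v(3) for all v ∈ V.

Multiply both sides by a test function v and integrate from 0 to 3:
  ∫_0^3 −u''(x) v(x) dx = ∫_0^3 f(x) v(x) dx.
Integrate the LHS by parts once:
  ∫_0^3 −u'' v dx = −[u'(x) v(x)]_0^3 + ∫_0^3 u'(x) v'(x) dx.
Thus ∫_0^3 u'(x) v'(x) dx = ∫_0^3 f(x) v(x) dx + [u'(x) v(x)]_0^3.
Choose V so that boundary terms are either known or forced to vanish.
Mixed BC: u(0) = 0 (Dirichlet) and u'(3) = -2 (Neumann). Define V = {v ∈ H^1(0, 3) : v(0) = 0}. Then [u' v]_0^3 = u'(3)·v(3) − u'(0)·0 = − 2·v(3).
Weak formulation: find u (satisfying any essential BC) such that ∫_0^3 u'(x) v'(x) dx = ∫_0^3 f v dx − 2·v(3) for all v ∈ V (Dirichlet at 0 absorbed into V; Neumann datum at x = 3 contributes the boundary term).
Substituting f(x) = x^2, the right-hand side is ∫_0^3 (x^2) v dx − 2·v(3).


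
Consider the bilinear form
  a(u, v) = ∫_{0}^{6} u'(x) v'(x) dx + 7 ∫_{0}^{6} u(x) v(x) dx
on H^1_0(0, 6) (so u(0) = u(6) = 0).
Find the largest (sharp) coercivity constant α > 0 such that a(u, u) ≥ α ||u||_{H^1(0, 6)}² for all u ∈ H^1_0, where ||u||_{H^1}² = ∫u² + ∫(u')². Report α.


α = 1

Coercivity of a(·,·) on H^1_0(0, 6) means a(u, u) ≥ α ||u||_{H^1}² for every u ∈ H^1_0.
The interval has length L = 6, and Poincaré/coercivity depend only on L. Here a(u, u) = ∫(u')² + (7)·∫u².
Here c = 7 ≥ 1, so a(u,u) = ∫(u')² + c∫u² ≥ ∫(u')² + ∫u² = ||u||_{H^1}², i.e. α = 1 works. No larger α is possible: a(u,u) ≥ α||u||_{H^1}² means (1−α)∫(u')² ≥ (α−c)∫u², and for the modes u_n = sin(nπ(x−x₀)/L) (x₀ the left endpoint) one has ∫u_n²/∫(u_n')² = (L/(nπ))² → 0, so a(u_n,u_n)/||u_n||_{H^1}² → 1. Hence the optimal constant is α = 1.
Therefore α = 1.


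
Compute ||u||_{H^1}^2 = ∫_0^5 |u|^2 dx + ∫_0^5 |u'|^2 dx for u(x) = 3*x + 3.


||u||_{H^1}^2 = 690

The H^1 norm (squared) on an interval (0, L) is
  ||u||_{H^1}^2 = ∫_0^L u(x)^2 dx + ∫_0^L u'(x)^2 dx.
Compute u'(x) = 3.
Then u(x)^2 = 9*x**2 + 18*x + 9 and u'(x)^2 = 9.
Integrate each monomial from 0 to 5 using ∫_0^5 c·x^n dx = c·5^(n+1)/(n+1):
  ∫_0^5 u(x)^2 dx = ∫_0^5 (9*x^2 + 18*x + 9) dx. Term by term:
    ∫_0^5 9*x^2 dx = 375;  ∫_0^5 18*x dx = 225;  ∫_0^5 9 dx = 45.
  Sum: 375 + 225 + 45 = 645.
  ∫_0^5 u'(x)^2 dx = ∫_0^5 (9) dx. Term by term:
    ∫_0^5 9 dx = 45.
Adding: ||u||_{H^1}^2 = 645 + 45 = 690.


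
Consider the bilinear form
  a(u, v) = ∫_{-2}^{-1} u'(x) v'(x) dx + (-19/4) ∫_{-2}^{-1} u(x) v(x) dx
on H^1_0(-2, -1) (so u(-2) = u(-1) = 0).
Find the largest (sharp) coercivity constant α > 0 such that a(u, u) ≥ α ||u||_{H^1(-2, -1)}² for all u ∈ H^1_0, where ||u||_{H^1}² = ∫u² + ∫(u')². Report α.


α = (-19/4 + π^2)/(1 + π^2)

Coercivity of a(·,·) on H^1_0(-2, -1) means a(u, u) ≥ α ||u||_{H^1}² for every u ∈ H^1_0.
The interval has length L = 1, and Poincaré/coercivity depend only on L. Here a(u, u) = ∫(u')² + (-19/4)·∫u².
Here c = -19/4 < 0 with |c| < (π/L)² = π^2, so coercivity still holds. The condition a(u,u) ≥ α||u||_{H^1}² reads (1−α)∫(u')² ≥ (α−c)∫u². Any admissible α is ≤ 1 (rapidly oscillating u have ∫u²/∫(u')² → 0), and α = 1 would force 0 ≥ (1−c)∫u², impossible since c < 1; so 1−α > 0. By the sharp Poincaré inequality on H^1_0 of an interval of length L, ∫(u')² ≥ (π/L)²∫u² with equality for the first sine mode sin(π(x−x₀)/L) (x₀ the left endpoint), so the inequality holds for all u iff (1−α)(π/L)² ≥ α − c, i.e. α ≤ ((π/L)² + c)/((π/L)² + 1) = (1 + c(L/π)²)/(1 + (L/π)²). (Direct route, valid since c ≤ 0: Poincaré gives c∫u² ≥ c(L/π)²∫(u')², so a(u,u) ≥ (1 + c(L/π)²)∫(u')², while ||u||_{H^1}² ≤ (1 + (L/π)²)∫(u')²; dividing yields the same α.) With (π/L)² = π^2 and c = -19/4, the largest admissible constant is α = ((π/L)² + c)/((π/L)² + 1).
Simplifying, α = (-19/4 + π^2)/(1 + π^2).


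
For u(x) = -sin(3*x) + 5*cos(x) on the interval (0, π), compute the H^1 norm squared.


||u||_{H^1(0,π)}^2 = 30*π

u'(x) = -5*sin(x) - 3*cos(3*x).
Expand u² and (u')² and integrate term by term on (0, π), using: for integers n ≥ 1, ∫_0^π sin²(nx) dx = ∫_0^π cos²(nx) dx = π/2; for n ≠ n', ∫_0^π sin(nx)sin(n'x) dx = ∫_0^π cos(nx)cos(n'x) dx = 0; and by product-to-sum, ∫_0^π sin(nx)cos(n'x) dx = ½∫_0^π [sin((n+n')x) + sin((n−n')x)] dx, which is 0 when n+n' is even and 2n/(n²−n'²) when n+n' is odd (it need not vanish on (0, π)).
  u² squared terms: (-1)²·∫sin(3x)² dx = 1·π/2 = π/2;  (5)²·∫cos(x)² dx = 25·π/2 = 25*π/2.
  u² cross terms: 2·(-1)·(5)·∫sin(3x)·cos(x) dx = -10·(0) = 0.
  So ∫_0^π u² dx = π/2 + 25*π/2 + 0 = 13*π.
  (u')² squared terms: (-5)²·∫sin(x)² dx = 25·π/2 = 25*π/2;  (-3)²·∫cos(3x)² dx = 9·π/2 = 9*π/2.
  (u')² cross terms: 2·(-5)·(-3)·∫sin(x)·cos(3x) dx = 30·(0) = 0.
  So ∫_0^π (u')² dx = 25*π/2 + 9*π/2 + 0 = 17*π.
||u||_{H^1}^2 = (13*π) + (17*π) = 30*π.


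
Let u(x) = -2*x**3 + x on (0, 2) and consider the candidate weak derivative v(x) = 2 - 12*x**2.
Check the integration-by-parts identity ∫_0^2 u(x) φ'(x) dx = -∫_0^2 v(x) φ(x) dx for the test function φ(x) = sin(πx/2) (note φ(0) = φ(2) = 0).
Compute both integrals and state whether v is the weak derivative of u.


LHS = -192/π^3 + 44/π, RHS = -384/π^3 + 88/π. No, v is not the weak derivative of u.

u(x) = -2*x**3 + x, classical derivative u'(x) = 1 - 6*x**2.
φ(x) = sin(πx/2), so φ'(x) = π*cos(π*x/2)/2.
Note φ(0) = φ(2) = 0, so the boundary term u·φ vanishes.
LHS = ∫_0^2 u(x) φ'(x) dx = ∫_0^2 (-π*x^3*cos(π*x/2) + π*x*cos(π*x/2)/2) dx. Term by term:
  ∫_0^2 π*x*cos(π*x/2)/2 dx = -4/π;  ∫_0^2 -π*x^3*cos(π*x/2) dx = -192/π^3 + 48/π.
Sum: -4/π + -192/π^3 + 48/π = -192/π^3 + 44/π.
So LHS = -192/π^3 + 44/π.
∫_0^2 v(x) φ(x) dx = ∫_0^2 (-12*x^2*sin(π*x/2) + 2*sin(π*x/2)) dx. Term by term:
  ∫_0^2 2*sin(π*x/2) dx = 8/π;  ∫_0^2 -12*x^2*sin(π*x/2) dx = -96/π + 384/π^3.
Sum: 8/π + -96/π + 384/π^3 = -88/π + 384/π^3.
So RHS = -∫_0^2 v(x) φ(x) dx = -384/π^3 + 88/π.
LHS − RHS = -44/π + 192/π^3 ≠ 0, so the identity fails.
(For a valid weak derivative the identity must hold for EVERY test function, in particular this one. The failure shows v is NOT the weak derivative of u.)
Correct weak derivative would be u'(x) = 1 - 6*x**2.


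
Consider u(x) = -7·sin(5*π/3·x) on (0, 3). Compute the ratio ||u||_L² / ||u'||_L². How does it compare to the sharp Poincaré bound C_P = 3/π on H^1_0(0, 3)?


||u||_L² / ||u'||_L² = 3/(5*π) < C_P = 3/π.

u(x) = -7·sin(5*π/3·x), so u'(x) = -35*π*cos(5*π*x/3)/3.
Writing u(x) = A·sin(kπx/L) with A = -7 and k = 5, use ∫_0^L sin²(kπx/L) dx = L/2 and ∫_0^L cos²(kπx/L) dx = L/2.
u² = 49·sin²(5*π/3·x) and (u')² = 1225*π^2/9·cos²(5*π/3·x), and each of sin², cos² integrates to L/2 = 3/2 over (0, 3).
∫_0^3 u² dx = 147/2, so ||u||_L² = 7*sqrt(6)/2.
∫_0^3 (u')² dx = 1225*π^2/6, so ||u'||_L² = 35*sqrt(6)*π/6.
Ratio ||u||_L² / ||u'||_L² = 3/(5*π).
Sharp Poincaré constant on H^1_0(0, 3) is C_P = L/π = 3/π, achieved by sin(π/3·x).
This is the k = 5 harmonic; the ratio L/(kπ) is strictly less than C_P = L/π, consistent with the sharp inequality ||u||_L² ≤ C_P ||u'||_L².


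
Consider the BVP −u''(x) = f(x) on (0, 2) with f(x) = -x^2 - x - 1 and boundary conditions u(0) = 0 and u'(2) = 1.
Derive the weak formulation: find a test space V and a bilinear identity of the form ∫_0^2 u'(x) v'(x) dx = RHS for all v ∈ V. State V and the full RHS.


V = {v ∈ H^1(0, 2) : v(0) = 0} (test functions vanish at x = 0 where u is specified); weak form: ∫_0^2 u'v' dx = ∫_0^2 (-x^2 - x - 1) v dx + v(2) for all v ∈ V.

Multiply both sides by a test function v and integrate from 0 to 2:
  ∫_0^2 −u''(x) v(x) dx = ∫_0^2 f(x) v(x) dx.
Integrate the LHS by parts once:
  ∫_0^2 −u'' v dx = −[u'(x) v(x)]_0^2 + ∫_0^2 u'(x) v'(x) dx.
Thus ∫_0^2 u'(x) v'(x) dx = ∫_0^2 f(x) v(x) dx + [u'(x) v(x)]_0^2.
Choose V so that boundary terms are either known or forced to vanish.
Mixed BC: u(0) = 0 (Dirichlet) and u'(2) = 1 (Neumann). Define V = {v ∈ H^1(0, 2) : v(0) = 0}. Then [u' v]_0^2 = u'(2)·v(2) − u'(0)·0 = v(2).
Weak formulation: find u (satisfying any essential BC) such that ∫_0^2 u'(x) v'(x) dx = ∫_0^2 f v dx + v(2) for all v ∈ V (Dirichlet at 0 absorbed into V; Neumann datum at x = 2 contributes the boundary term).
Substituting f(x) = -x^2 - x - 1, the right-hand side is ∫_0^2 (-x^2 - x - 1) v dx + v(2).


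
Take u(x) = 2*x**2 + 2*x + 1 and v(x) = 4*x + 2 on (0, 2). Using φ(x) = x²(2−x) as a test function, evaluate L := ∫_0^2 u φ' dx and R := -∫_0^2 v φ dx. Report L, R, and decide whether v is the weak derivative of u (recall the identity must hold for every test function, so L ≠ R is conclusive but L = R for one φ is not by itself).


LHS = -136/15, RHS = -136/15. Yes, v = u' weakly.

u(x) = 2*x**2 + 2*x + 1, classical derivative u'(x) = 4*x + 2.
φ(x) = x²(2−x), so φ'(x) = x*(4 - 3*x).
Note φ(0) = φ(2) = 0, so the boundary term u·φ vanishes.
LHS = ∫_0^2 u(x) φ'(x) dx = ∫_0^2 (-6*x^4 + 2*x^3 + 5*x^2 + 4*x) dx. Term by term:
  ∫_0^2 -6*x^4 dx = -192/5;  ∫_0^2 2*x^3 dx = 8;  ∫_0^2 5*x^2 dx = 40/3;
  ∫_0^2 4*x dx = 8.
Sum: -192/5 + 8 + 40/3 + 8 = -136/15.
So LHS = -136/15.
∫_0^2 v(x) φ(x) dx = ∫_0^2 (-4*x^4 + 6*x^3 + 4*x^2) dx. Term by term:
  ∫_0^2 -4*x^4 dx = -128/5;  ∫_0^2 6*x^3 dx = 24;  ∫_0^2 4*x^2 dx = 32/3.
Sum: -128/5 + 24 + 32/3 = 136/15.
So RHS = -∫_0^2 v(x) φ(x) dx = -136/15.
LHS = RHS, so the identity holds for this test φ.
Moreover u is smooth here and v(x) = u'(x) = 4*x + 2 pointwise, so the identity holds for every test function. Hence v is the weak derivative of u.


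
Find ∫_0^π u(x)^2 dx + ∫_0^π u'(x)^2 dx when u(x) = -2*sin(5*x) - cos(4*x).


||u||_{H^1(0,π)}^2 = 680/9 + 121*π/2

u'(x) = 4*sin(4*x) - 10*cos(5*x).
Expand u² and (u')² and integrate term by term on (0, π), using: for integers n ≥ 1, ∫_0^π sin²(nx) dx = ∫_0^π cos²(nx) dx = π/2; for n ≠ n', ∫_0^π sin(nx)sin(n'x) dx = ∫_0^π cos(nx)cos(n'x) dx = 0; and by product-to-sum, ∫_0^π sin(nx)cos(n'x) dx = ½∫_0^π [sin((n+n')x) + sin((n−n')x)] dx, which is 0 when n+n' is even and 2n/(n²−n'²) when n+n' is odd (it need not vanish on (0, π)).
  u² squared terms: (-1)²·∫cos(4x)² dx = 1·π/2 = π/2;  (-2)²·∫sin(5x)² dx = 4·π/2 = 2*π.
  u² cross terms: 2·(-1)·(-2)·∫cos(4x)·sin(5x) dx = 4·(10/9) = 40/9.
  So ∫_0^π u² dx = π/2 + 2*π + 40/9 = 40/9 + 5*π/2.
  (u')² squared terms: (-10)²·∫cos(5x)² dx = 100·π/2 = 50*π;  (4)²·∫sin(4x)² dx = 16·π/2 = 8*π.
  (u')² cross terms: 2·(-10)·(4)·∫cos(5x)·sin(4x) dx = -80·(-8/9) = 640/9.
  So ∫_0^π (u')² dx = 50*π + 8*π + 640/9 = 640/9 + 58*π.
||u||_{H^1}^2 = (40/9 + 5*π/2) + (640/9 + 58*π) = 680/9 + 121*π/2.


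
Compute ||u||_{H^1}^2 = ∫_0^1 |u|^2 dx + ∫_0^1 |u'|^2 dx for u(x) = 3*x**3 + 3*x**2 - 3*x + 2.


||u||_{H^1}^2 = 2393/70

The H^1 norm (squared) on an interval (0, L) is
  ||u||_{H^1}^2 = ∫_0^L u(x)^2 dx + ∫_0^L u'(x)^2 dx.
Compute u'(x) = 9*x**2 + 6*x - 3.
Then u(x)^2 = 9*x**6 + 18*x**5 - 9*x**4 - 6*x**3 + 21*x**2 - 12*x + 4 and u'(x)^2 = 81*x**4 + 108*x**3 - 18*x**2 - 36*x + 9.
Integrate each monomial from 0 to 1 using ∫_0^1 c·x^n dx = c·1^(n+1)/(n+1):
  ∫_0^1 u(x)^2 dx = ∫_0^1 (9*x^6 + 18*x^5 - 9*x^4 - 6*x^3 + 21*x^2 - 12*x + 4) dx. Term by term:
    ∫_0^1 9*x^6 dx = 9/7;  ∫_0^1 18*x^5 dx = 3;  ∫_0^1 -9*x^4 dx = -9/5;
    ∫_0^1 -6*x^3 dx = -3/2;  ∫_0^1 21*x^2 dx = 7;  ∫_0^1 -12*x dx = -6;
    ∫_0^1 4 dx = 4.
  Sum: 9/7 + 3 − 9/5 − 3/2 + 7 − 6 + 4 = 419/70.
  ∫_0^1 u'(x)^2 dx = ∫_0^1 (81*x^4 + 108*x^3 - 18*x^2 - 36*x + 9) dx. Term by term:
    ∫_0^1 81*x^4 dx = 81/5;  ∫_0^1 108*x^3 dx = 27;  ∫_0^1 -18*x^2 dx = -6;
    ∫_0^1 -36*x dx = -18;  ∫_0^1 9 dx = 9.
  Sum: 81/5 + 27 − 6 − 18 + 9 = 141/5.
Adding: ||u||_{H^1}^2 = 419/70 + 141/5 = 2393/70.


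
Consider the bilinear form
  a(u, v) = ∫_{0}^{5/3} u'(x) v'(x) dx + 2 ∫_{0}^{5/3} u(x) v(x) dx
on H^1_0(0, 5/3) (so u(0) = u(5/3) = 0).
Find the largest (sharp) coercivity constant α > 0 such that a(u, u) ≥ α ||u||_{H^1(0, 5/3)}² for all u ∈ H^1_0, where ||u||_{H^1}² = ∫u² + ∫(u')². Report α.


α = 1

Coercivity of a(·,·) on H^1_0(0, 5/3) means a(u, u) ≥ α ||u||_{H^1}² for every u ∈ H^1_0.
The interval has length L = 5/3, and Poincaré/coercivity depend only on L. Here a(u, u) = ∫(u')² + (2)·∫u².
Here c = 2 ≥ 1, so a(u,u) = ∫(u')² + c∫u² ≥ ∫(u')² + ∫u² = ||u||_{H^1}², i.e. α = 1 works. No larger α is possible: a(u,u) ≥ α||u||_{H^1}² means (1−α)∫(u')² ≥ (α−c)∫u², and for the modes u_n = sin(nπ(x−x₀)/L) (x₀ the left endpoint) one has ∫u_n²/∫(u_n')² = (L/(nπ))² → 0, so a(u_n,u_n)/||u_n||_{H^1}² → 1. Hence the optimal constant is α = 1.
Therefore α = 1.


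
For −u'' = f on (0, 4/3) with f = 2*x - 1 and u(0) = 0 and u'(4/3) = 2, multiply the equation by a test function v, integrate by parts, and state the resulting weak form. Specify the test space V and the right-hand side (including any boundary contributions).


V = {v ∈ H^1(0, 4/3) : v(0) = 0} (test functions vanish at x = 0 where u is specified); weak form: ∫_0^4/3 u'v' dx = ∫_0^4/3 (2*x - 1) v dx + 2·v(4/3) for all v ∈ V.

Multiply both sides by a test function v and integrate from 0 to 4/3:
  ∫_0^4/3 −u''(x) v(x) dx = ∫_0^4/3 f(x) v(x) dx.
Integrate the LHS by parts once:
  ∫_0^4/3 −u'' v dx = −[u'(x) v(x)]_0^4/3 + ∫_0^4/3 u'(x) v'(x) dx.
Thus ∫_0^4/3 u'(x) v'(x) dx = ∫_0^4/3 f(x) v(x) dx + [u'(x) v(x)]_0^4/3.
Choose V so that boundary terms are either known or forced to vanish.
Mixed BC: u(0) = 0 (Dirichlet) and u'(4/3) = 2 (Neumann). Define V = {v ∈ H^1(0, 4/3) : v(0) = 0}. Then [u' v]_0^4/3 = u'(4/3)·v(4/3) − u'(0)·0 = 2·v(4/3).
Weak formulation: find u (satisfying any essential BC) such that ∫_0^4/3 u'(x) v'(x) dx = ∫_0^4/3 f v dx + 2·v(4/3) for all v ∈ V (Dirichlet at 0 absorbed into V; Neumann datum at x = 4/3 contributes the boundary term).
Substituting f(x) = 2*x - 1, the right-hand side is ∫_0^4/3 (2*x - 1) v dx + 2·v(4/3).


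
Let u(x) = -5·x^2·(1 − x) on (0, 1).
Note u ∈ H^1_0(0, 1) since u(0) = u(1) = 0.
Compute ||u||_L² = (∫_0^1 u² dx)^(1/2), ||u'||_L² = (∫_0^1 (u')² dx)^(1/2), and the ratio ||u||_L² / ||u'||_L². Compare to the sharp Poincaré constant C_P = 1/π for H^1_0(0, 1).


||u||_L² / ||u'||_L² = sqrt(14)/14 < C_P = 1/π.

u(x) = -5·x^2·(1 − x), so u'(x) = 5*x*(3*x - 2).
u(x) = -5·x^2·(1 − x) vanishes at x = 0 and x = 1, so u ∈ H^1_0(0, 1). Differentiate via the product rule and integrate the resulting polynomials term by term.
  ∫_0^1 u² dx = ∫_0^1 (25*x^6 - 50*x^5 + 25*x^4) dx. Term by term:
    ∫_0^1 25*x^6 dx = 25/7;  ∫_0^1 -50*x^5 dx = -25/3;  ∫_0^1 25*x^4 dx = 5.
  Sum: 25/7 − 25/3 + 5 = 5/21.
  ∫_0^1 (u')² dx = ∫_0^1 (225*x^4 - 300*x^3 + 100*x^2) dx. Term by term:
    ∫_0^1 225*x^4 dx = 45;  ∫_0^1 -300*x^3 dx = -75;  ∫_0^1 100*x^2 dx = 100/3.
  Sum: 45 − 75 + 100/3 = 10/3.
∫_0^1 u² dx = 5/21, so ||u||_L² = sqrt(105)/21.
∫_0^1 (u')² dx = 10/3, so ||u'||_L² = sqrt(30)/3.
Ratio ||u||_L² / ||u'||_L² = sqrt(14)/14.
Sharp Poincaré constant on H^1_0(0, 1) is C_P = L/π = 1/π, achieved by sin(π·x).
A polynomial bump cannot attain the sharp Poincaré constant (only the first sine eigenfunction does), so the ratio is strictly less than C_P, consistent with ||u||_L² ≤ C_P ||u'||_L².


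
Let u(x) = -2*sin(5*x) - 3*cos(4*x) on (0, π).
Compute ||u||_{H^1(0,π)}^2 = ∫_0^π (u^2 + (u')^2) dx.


||u||_{H^1(0,π)}^2 = 680/3 + 257*π/2

u'(x) = 12*sin(4*x) - 10*cos(5*x).
Expand u² and (u')² and integrate term by term on (0, π), using: for integers n ≥ 1, ∫_0^π sin²(nx) dx = ∫_0^π cos²(nx) dx = π/2; for n ≠ n', ∫_0^π sin(nx)sin(n'x) dx = ∫_0^π cos(nx)cos(n'x) dx = 0; and by product-to-sum, ∫_0^π sin(nx)cos(n'x) dx = ½∫_0^π [sin((n+n')x) + sin((n−n')x)] dx, which is 0 when n+n' is even and 2n/(n²−n'²) when n+n' is odd (it need not vanish on (0, π)).
  u² squared terms: (-3)²·∫cos(4x)² dx = 9·π/2 = 9*π/2;  (-2)²·∫sin(5x)² dx = 4·π/2 = 2*π.
  u² cross terms: 2·(-3)·(-2)·∫cos(4x)·sin(5x) dx = 12·(10/9) = 40/3.
  So ∫_0^π u² dx = 9*π/2 + 2*π + 40/3 = 40/3 + 13*π/2.
  (u')² squared terms: (-10)²·∫cos(5x)² dx = 100·π/2 = 50*π;  (12)²·∫sin(4x)² dx = 144·π/2 = 72*π.
  (u')² cross terms: 2·(-10)·(12)·∫cos(5x)·sin(4x) dx = -240·(-8/9) = 640/3.
  So ∫_0^π (u')² dx = 50*π + 72*π + 640/3 = 640/3 + 122*π.
||u||_{H^1}^2 = (40/3 + 13*π/2) + (640/3 + 122*π) = 680/3 + 257*π/2.


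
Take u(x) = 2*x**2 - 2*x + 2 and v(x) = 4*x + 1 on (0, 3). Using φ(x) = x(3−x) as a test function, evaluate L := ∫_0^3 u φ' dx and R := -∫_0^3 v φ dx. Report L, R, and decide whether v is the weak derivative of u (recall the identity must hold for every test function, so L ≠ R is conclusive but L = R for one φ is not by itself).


LHS = -18, RHS = -63/2. No, v is not the weak derivative of u.

u(x) = 2*x**2 - 2*x + 2, classical derivative u'(x) = 4*x - 2.
φ(x) = x(3−x), so φ'(x) = 3 - 2*x.
Note φ(0) = φ(3) = 0, so the boundary term u·φ vanishes.
LHS = ∫_0^3 u(x) φ'(x) dx = ∫_0^3 (-4*x^3 + 10*x^2 - 10*x + 6) dx. Term by term:
  ∫_0^3 -4*x^3 dx = -81;  ∫_0^3 10*x^2 dx = 90;  ∫_0^3 -10*x dx = -45;
  ∫_0^3 6 dx = 18.
Sum: -81 + 90 − 45 + 18 = -18.
So LHS = -18.
∫_0^3 v(x) φ(x) dx = ∫_0^3 (-4*x^3 + 11*x^2 + 3*x) dx. Term by term:
  ∫_0^3 -4*x^3 dx = -81;  ∫_0^3 11*x^2 dx = 99;  ∫_0^3 3*x dx = 27/2.
Sum: -81 + 99 + 27/2 = 63/2.
So RHS = -∫_0^3 v(x) φ(x) dx = -63/2.
LHS − RHS = 27/2 ≠ 0, so the identity fails.
(For a valid weak derivative the identity must hold for EVERY test function, in particular this one. The failure shows v is NOT the weak derivative of u.)
Correct weak derivative would be u'(x) = 4*x - 2.


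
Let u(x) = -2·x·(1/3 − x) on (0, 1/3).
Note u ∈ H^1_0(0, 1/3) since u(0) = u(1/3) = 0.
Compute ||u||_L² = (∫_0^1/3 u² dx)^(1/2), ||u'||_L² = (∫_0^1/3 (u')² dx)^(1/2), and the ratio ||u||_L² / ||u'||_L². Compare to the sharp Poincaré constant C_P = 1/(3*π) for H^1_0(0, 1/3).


||u||_L² / ||u'||_L² = sqrt(10)/30 < C_P = 1/(3*π).

u(x) = -2·x·(1/3 − x), so u'(x) = 4*x - 2/3.
u(x) = -2·x·(1/3 − x) vanishes at x = 0 and x = 1/3, so u ∈ H^1_0(0, 1/3). Differentiate via the product rule and integrate the resulting polynomials term by term.
  ∫_0^1/3 u² dx = ∫_0^1/3 (4*x^4 - 8*x^3/3 + 4*x^2/9) dx. Term by term:
    ∫_0^1/3 4*x^4 dx = 4/1215;  ∫_0^1/3 -8*x^3/3 dx = -2/243;  ∫_0^1/3 4*x^2/9 dx = 4/729.
  Sum: 4/1215 − 2/243 + 4/729 = 2/3645.
  ∫_0^1/3 (u')² dx = ∫_0^1/3 (16*x^2 - 16*x/3 + 4/9) dx. Term by term:
    ∫_0^1/3 16*x^2 dx = 16/81;  ∫_0^1/3 -16*x/3 dx = -8/27;  ∫_0^1/3 4/9 dx = 4/27.
  Sum: 16/81 − 8/27 + 4/27 = 4/81.
∫_0^1/3 u² dx = 2/3645, so ||u||_L² = sqrt(10)/135.
∫_0^1/3 (u')² dx = 4/81, so ||u'||_L² = 2/9.
Ratio ||u||_L² / ||u'||_L² = sqrt(10)/30.
Sharp Poincaré constant on H^1_0(0, 1/3) is C_P = L/π = 1/(3*π), achieved by sin(3*π·x).
A polynomial bump cannot attain the sharp Poincaré constant (only the first sine eigenfunction does), so the ratio is strictly less than C_P, consistent with ||u||_L² ≤ C_P ||u'||_L².


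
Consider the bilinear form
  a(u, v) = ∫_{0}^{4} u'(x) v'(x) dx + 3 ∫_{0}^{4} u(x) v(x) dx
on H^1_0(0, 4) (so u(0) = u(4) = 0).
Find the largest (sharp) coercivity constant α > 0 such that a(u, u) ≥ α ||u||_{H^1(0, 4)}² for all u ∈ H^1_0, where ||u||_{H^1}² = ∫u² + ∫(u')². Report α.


α = 1

Coercivity of a(·,·) on H^1_0(0, 4) means a(u, u) ≥ α ||u||_{H^1}² for every u ∈ H^1_0.
The interval has length L = 4, and Poincaré/coercivity depend only on L. Here a(u, u) = ∫(u')² + (3)·∫u².
Here c = 3 ≥ 1, so a(u,u) = ∫(u')² + c∫u² ≥ ∫(u')² + ∫u² = ||u||_{H^1}², i.e. α = 1 works. No larger α is possible: a(u,u) ≥ α||u||_{H^1}² means (1−α)∫(u')² ≥ (α−c)∫u², and for the modes u_n = sin(nπ(x−x₀)/L) (x₀ the left endpoint) one has ∫u_n²/∫(u_n')² = (L/(nπ))² → 0, so a(u_n,u_n)/||u_n||_{H^1}² → 1. Hence the optimal constant is α = 1.
Therefore α = 1.


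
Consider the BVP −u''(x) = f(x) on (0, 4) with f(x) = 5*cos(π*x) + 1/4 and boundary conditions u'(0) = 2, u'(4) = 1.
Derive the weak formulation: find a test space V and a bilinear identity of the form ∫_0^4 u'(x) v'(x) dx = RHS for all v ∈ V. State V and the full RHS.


V = H^1(0, 4) (v unrestricted at boundary; u is determined up to an additive constant); weak form: ∫_0^4 u'v' dx = ∫_0^4 (5*cos(π*x) + 1/4) v dx + v(4) − 2·v(0) for all v ∈ V.

Multiply both sides by a test function v and integrate from 0 to 4:
  ∫_0^4 −u''(x) v(x) dx = ∫_0^4 f(x) v(x) dx.
Integrate the LHS by parts once:
  ∫_0^4 −u'' v dx = −[u'(x) v(x)]_0^4 + ∫_0^4 u'(x) v'(x) dx.
Thus ∫_0^4 u'(x) v'(x) dx = ∫_0^4 f(x) v(x) dx + [u'(x) v(x)]_0^4.
Choose V so that boundary terms are either known or forced to vanish.
u has inhomogeneous Neumann u'(0) = 2, u'(4) = 1. [u' v]_0^4 = (1)·v(4) − (2)·v(0) = v(4) − 2·v(0). Take V = H^1(0, 4); boundary term becomes part of RHS.
Weak formulation: find u (satisfying any essential BC) such that ∫_0^4 u'(x) v'(x) dx = ∫_0^4 f v dx + v(4) − 2·v(0) for all v ∈ V (Neumann data are natural BCs: they enter the RHS as boundary terms).
Substituting f(x) = 5*cos(π*x) + 1/4, the right-hand side is ∫_0^4 (5*cos(π*x) + 1/4) v dx + v(4) − 2·v(0).
Compatibility check (pure Neumann): taking v ≡ 1 ∈ V gives 0 = ∫_0^4 f dx + (1) − (2), i.e. ∫_0^4 f dx must equal u'(0) − u'(4) = 1. Indeed ∫_0^4 (5*cos(π*x) + 1/4) dx = 1, so the data are compatible. The solution is then unique only up to an additive constant (fix it e.g. by requiring ∫_0^4 u dx = 0).


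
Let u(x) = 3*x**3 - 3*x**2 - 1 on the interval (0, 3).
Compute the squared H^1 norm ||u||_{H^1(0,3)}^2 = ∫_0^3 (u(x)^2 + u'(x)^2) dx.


||u||_{H^1}^2 = 42999/14

The H^1 norm (squared) on an interval (0, L) is
  ||u||_{H^1}^2 = ∫_0^L u(x)^2 dx + ∫_0^L u'(x)^2 dx.
Compute u'(x) = 9*x**2 - 6*x.
Then u(x)^2 = 9*x**6 - 18*x**5 + 9*x**4 - 6*x**3 + 6*x**2 + 1 and u'(x)^2 = 81*x**4 - 108*x**3 + 36*x**2.
Integrate each monomial from 0 to 3 using ∫_0^3 c·x^n dx = c·3^(n+1)/(n+1):
  ∫_0^3 u(x)^2 dx = ∫_0^3 (9*x^6 - 18*x^5 + 9*x^4 - 6*x^3 + 6*x^2 + 1) dx. Term by term:
    ∫_0^3 9*x^6 dx = 19683/7;  ∫_0^3 -18*x^5 dx = -2187;  ∫_0^3 9*x^4 dx = 2187/5;
    ∫_0^3 -6*x^3 dx = -243/2;  ∫_0^3 6*x^2 dx = 54;  ∫_0^3 1 dx = 3.
  Sum: 19683/7 − 2187 + 2187/5 − 243/2 + 54 + 3 = 69843/70.
  ∫_0^3 u'(x)^2 dx = ∫_0^3 (81*x^4 - 108*x^3 + 36*x^2) dx. Term by term:
    ∫_0^3 81*x^4 dx = 19683/5;  ∫_0^3 -108*x^3 dx = -2187;  ∫_0^3 36*x^2 dx = 324.
  Sum: 19683/5 − 2187 + 324 = 10368/5.
Adding: ||u||_{H^1}^2 = 69843/70 + 10368/5 = 42999/14.


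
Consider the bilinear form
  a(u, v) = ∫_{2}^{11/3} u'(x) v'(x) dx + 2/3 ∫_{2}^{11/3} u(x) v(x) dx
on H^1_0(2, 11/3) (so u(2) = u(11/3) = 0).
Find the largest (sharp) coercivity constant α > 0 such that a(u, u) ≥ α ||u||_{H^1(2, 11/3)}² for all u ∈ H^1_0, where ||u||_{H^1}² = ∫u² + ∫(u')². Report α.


α = (50 + 27*π^2)/(3*(25 + 9*π^2))

Coercivity of a(·,·) on H^1_0(2, 11/3) means a(u, u) ≥ α ||u||_{H^1}² for every u ∈ H^1_0.
The interval has length L = 5/3, and Poincaré/coercivity depend only on L. Here a(u, u) = ∫(u')² + (2/3)·∫u².
Here 0 < c = 2/3 < 1. The condition a(u,u) ≥ α||u||_{H^1}² reads (1−α)∫(u')² ≥ (α−c)∫u². Any admissible α is ≤ 1 (rapidly oscillating u have ∫u²/∫(u')² → 0), and α = 1 would force 0 ≥ (1−c)∫u², impossible since c < 1; so 1−α > 0. By the sharp Poincaré inequality on H^1_0 of an interval of length L, ∫(u')² ≥ (π/L)²∫u² with equality for the first sine mode sin(π(x−x₀)/L) (x₀ the left endpoint), so the inequality holds for all u iff (1−α)(π/L)² ≥ α − c, i.e. α ≤ ((π/L)² + c)/((π/L)² + 1) = (1 + c(L/π)²)/(1 + (L/π)²). With (π/L)² = 9*π^2/25 and c = 2/3, the largest admissible constant is α = ((π/L)² + c)/((π/L)² + 1).
Simplifying, α = (50 + 27*π^2)/(3*(25 + 9*π^2)).
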